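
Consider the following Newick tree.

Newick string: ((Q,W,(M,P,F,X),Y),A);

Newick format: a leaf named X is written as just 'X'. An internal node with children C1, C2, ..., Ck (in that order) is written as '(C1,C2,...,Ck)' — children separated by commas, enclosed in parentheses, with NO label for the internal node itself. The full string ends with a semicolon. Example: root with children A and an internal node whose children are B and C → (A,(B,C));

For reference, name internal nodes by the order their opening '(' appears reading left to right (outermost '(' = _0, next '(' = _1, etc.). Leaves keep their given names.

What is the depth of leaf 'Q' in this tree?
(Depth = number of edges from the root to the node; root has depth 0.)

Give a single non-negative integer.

Newick: ((Q,W,(M,P,F,X),Y),A);
Naming internals by '(' encounter order: outermost '(' = _0, next = _1, ...
Query node: Q
Path from root: _0 -> _1 -> Q
Depth of Q: 2 (number of edges from root)

Answer: 2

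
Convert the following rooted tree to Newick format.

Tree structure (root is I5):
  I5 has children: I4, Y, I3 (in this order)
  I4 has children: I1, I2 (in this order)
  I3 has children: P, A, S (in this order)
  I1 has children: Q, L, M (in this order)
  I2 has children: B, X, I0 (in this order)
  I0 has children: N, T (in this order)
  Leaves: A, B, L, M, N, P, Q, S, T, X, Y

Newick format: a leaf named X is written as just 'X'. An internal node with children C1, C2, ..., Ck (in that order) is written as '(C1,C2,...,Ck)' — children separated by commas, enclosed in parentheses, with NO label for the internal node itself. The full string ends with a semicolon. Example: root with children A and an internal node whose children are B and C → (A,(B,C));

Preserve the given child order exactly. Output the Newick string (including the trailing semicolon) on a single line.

Answer: (((Q,L,M),(B,X,(N,T))),Y,(P,A,S));

Derivation:
internal I5 with children ['I4', 'Y', 'I3']
  internal I4 with children ['I1', 'I2']
    internal I1 with children ['Q', 'L', 'M']
      leaf 'Q' → 'Q'
      leaf 'L' → 'L'
      leaf 'M' → 'M'
    → '(Q,L,M)'
    internal I2 with children ['B', 'X', 'I0']
      leaf 'B' → 'B'
      leaf 'X' → 'X'
      internal I0 with children ['N', 'T']
        leaf 'N' → 'N'
        leaf 'T' → 'T'
      → '(N,T)'
    → '(B,X,(N,T))'
  → '((Q,L,M),(B,X,(N,T)))'
  leaf 'Y' → 'Y'
  internal I3 with children ['P', 'A', 'S']
    leaf 'P' → 'P'
    leaf 'A' → 'A'
    leaf 'S' → 'S'
  → '(P,A,S)'
→ '(((Q,L,M),(B,X,(N,T))),Y,(P,A,S))'
Final: (((Q,L,M),(B,X,(N,T))),Y,(P,A,S));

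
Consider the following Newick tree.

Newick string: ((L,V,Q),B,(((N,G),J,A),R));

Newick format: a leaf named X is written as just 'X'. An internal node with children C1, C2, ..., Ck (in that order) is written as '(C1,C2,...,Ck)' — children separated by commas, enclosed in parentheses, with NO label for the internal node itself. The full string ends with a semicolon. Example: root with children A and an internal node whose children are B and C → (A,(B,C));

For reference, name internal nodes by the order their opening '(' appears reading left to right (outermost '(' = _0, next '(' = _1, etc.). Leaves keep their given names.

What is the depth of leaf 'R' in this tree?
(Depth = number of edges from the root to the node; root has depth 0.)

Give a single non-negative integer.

Answer: 2

Derivation:
Newick: ((L,V,Q),B,(((N,G),J,A),R));
Naming internals by '(' encounter order: outermost '(' = _0, next = _1, ...
Query node: R
Path from root: _0 -> _2 -> R
Depth of R: 2 (number of edges from root)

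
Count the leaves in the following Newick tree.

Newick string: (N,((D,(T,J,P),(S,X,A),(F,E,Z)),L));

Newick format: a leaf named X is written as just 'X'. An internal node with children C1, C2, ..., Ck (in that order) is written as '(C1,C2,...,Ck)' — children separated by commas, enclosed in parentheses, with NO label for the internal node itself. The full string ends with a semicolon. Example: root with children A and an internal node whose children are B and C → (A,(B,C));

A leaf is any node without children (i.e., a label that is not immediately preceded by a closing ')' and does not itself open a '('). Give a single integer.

Newick: (N,((D,(T,J,P),(S,X,A),(F,E,Z)),L));
Scan left-to-right; a leaf is any maximal label run not followed by '(':
  pos 1: leaf 'N' → count = 1
  pos 5: leaf 'D' → count = 2
  pos 8: leaf 'T' → count = 3
  pos 10: leaf 'J' → count = 4
  pos 12: leaf 'P' → count = 5
  pos 16: leaf 'S' → count = 6
  pos 18: leaf 'X' → count = 7
  pos 20: leaf 'A' → count = 8
  pos 24: leaf 'F' → count = 9
  pos 26: leaf 'E' → count = 10
  pos 28: leaf 'Z' → count = 11
  pos 32: leaf 'L' → count = 12
Total leaves: 12

Answer: 12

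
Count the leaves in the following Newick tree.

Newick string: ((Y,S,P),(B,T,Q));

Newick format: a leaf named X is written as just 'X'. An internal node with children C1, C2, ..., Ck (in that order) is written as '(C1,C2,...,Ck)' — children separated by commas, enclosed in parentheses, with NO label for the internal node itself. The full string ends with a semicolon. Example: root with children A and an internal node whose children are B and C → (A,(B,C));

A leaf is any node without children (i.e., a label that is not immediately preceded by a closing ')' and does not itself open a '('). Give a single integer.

Newick: ((Y,S,P),(B,T,Q));
Scan left-to-right; a leaf is any maximal label run not followed by '(':
  pos 2: leaf 'Y' → count = 1
  pos 4: leaf 'S' → count = 2
  pos 6: leaf 'P' → count = 3
  pos 10: leaf 'B' → count = 4
  pos 12: leaf 'T' → count = 5
  pos 14: leaf 'Q' → count = 6
Total leaves: 6

Answer: 6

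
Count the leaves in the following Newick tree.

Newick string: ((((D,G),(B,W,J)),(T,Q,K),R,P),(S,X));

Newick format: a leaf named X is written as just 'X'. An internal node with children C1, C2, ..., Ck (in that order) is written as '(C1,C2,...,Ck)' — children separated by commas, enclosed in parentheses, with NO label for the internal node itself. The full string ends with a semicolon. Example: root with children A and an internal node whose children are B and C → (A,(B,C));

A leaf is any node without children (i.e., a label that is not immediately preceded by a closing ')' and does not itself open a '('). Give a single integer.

Answer: 12

Derivation:
Newick: ((((D,G),(B,W,J)),(T,Q,K),R,P),(S,X));
Scan left-to-right; a leaf is any maximal label run not followed by '(':
  pos 4: leaf 'D' → count = 1
  pos 6: leaf 'G' → count = 2
  pos 10: leaf 'B' → count = 3
  pos 12: leaf 'W' → count = 4
  pos 14: leaf 'J' → count = 5
  pos 19: leaf 'T' → count = 6
  pos 21: leaf 'Q' → count = 7
  pos 23: leaf 'K' → count = 8
  pos 26: leaf 'R' → count = 9
  pos 28: leaf 'P' → count = 10
  pos 32: leaf 'S' → count = 11
  pos 34: leaf 'X' → count = 12
Total leaves: 12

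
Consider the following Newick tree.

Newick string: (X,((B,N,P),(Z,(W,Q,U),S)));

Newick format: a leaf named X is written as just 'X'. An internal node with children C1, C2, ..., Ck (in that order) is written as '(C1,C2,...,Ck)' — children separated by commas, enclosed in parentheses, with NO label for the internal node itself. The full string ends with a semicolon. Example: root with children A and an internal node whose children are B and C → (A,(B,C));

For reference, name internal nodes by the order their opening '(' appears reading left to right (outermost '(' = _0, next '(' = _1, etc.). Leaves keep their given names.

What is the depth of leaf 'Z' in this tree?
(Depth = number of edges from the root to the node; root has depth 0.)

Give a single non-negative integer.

Answer: 3

Derivation:
Newick: (X,((B,N,P),(Z,(W,Q,U),S)));
Naming internals by '(' encounter order: outermost '(' = _0, next = _1, ...
Query node: Z
Path from root: _0 -> _1 -> _3 -> Z
Depth of Z: 3 (number of edges from root)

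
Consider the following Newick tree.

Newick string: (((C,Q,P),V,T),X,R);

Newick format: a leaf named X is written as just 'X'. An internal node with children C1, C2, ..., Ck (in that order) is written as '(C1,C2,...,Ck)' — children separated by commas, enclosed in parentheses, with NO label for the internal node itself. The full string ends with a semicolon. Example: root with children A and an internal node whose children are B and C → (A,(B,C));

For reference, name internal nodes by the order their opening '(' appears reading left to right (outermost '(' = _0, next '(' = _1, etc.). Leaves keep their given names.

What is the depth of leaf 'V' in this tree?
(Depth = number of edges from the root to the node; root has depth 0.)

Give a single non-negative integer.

Answer: 2

Derivation:
Newick: (((C,Q,P),V,T),X,R);
Naming internals by '(' encounter order: outermost '(' = _0, next = _1, ...
Query node: V
Path from root: _0 -> _1 -> V
Depth of V: 2 (number of edges from root)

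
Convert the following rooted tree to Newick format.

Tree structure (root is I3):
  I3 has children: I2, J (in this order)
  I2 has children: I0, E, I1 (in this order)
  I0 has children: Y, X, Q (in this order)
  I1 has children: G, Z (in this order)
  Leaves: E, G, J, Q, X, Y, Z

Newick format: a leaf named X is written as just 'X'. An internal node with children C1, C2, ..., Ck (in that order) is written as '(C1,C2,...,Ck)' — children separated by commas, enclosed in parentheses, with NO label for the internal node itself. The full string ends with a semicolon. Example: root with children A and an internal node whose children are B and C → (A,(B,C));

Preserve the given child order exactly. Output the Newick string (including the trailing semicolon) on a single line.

Answer: (((Y,X,Q),E,(G,Z)),J);

Derivation:
internal I3 with children ['I2', 'J']
  internal I2 with children ['I0', 'E', 'I1']
    internal I0 with children ['Y', 'X', 'Q']
      leaf 'Y' → 'Y'
      leaf 'X' → 'X'
      leaf 'Q' → 'Q'
    → '(Y,X,Q)'
    leaf 'E' → 'E'
    internal I1 with children ['G', 'Z']
      leaf 'G' → 'G'
      leaf 'Z' → 'Z'
    → '(G,Z)'
  → '((Y,X,Q),E,(G,Z))'
  leaf 'J' → 'J'
→ '(((Y,X,Q),E,(G,Z)),J)'
Final: (((Y,X,Q),E,(G,Z)),J);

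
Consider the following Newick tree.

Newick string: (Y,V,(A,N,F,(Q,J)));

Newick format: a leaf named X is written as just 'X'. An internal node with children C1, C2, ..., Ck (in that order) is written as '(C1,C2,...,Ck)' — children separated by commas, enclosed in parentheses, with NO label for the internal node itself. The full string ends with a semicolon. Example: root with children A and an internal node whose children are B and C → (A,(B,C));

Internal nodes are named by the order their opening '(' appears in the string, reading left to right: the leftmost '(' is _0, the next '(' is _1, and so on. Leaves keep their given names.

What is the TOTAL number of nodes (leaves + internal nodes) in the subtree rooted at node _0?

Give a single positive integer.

Newick: (Y,V,(A,N,F,(Q,J)));
Locate _0: it is the '(' at position 0 (the 1st '(' reading left to right).
Query: subtree rooted at _0
_0: subtree_size = 1 + 9
  Y: subtree_size = 1 + 0
  V: subtree_size = 1 + 0
  _1: subtree_size = 1 + 6
    A: subtree_size = 1 + 0
    N: subtree_size = 1 + 0
    F: subtree_size = 1 + 0
    _2: subtree_size = 1 + 2
      Q: subtree_size = 1 + 0
      J: subtree_size = 1 + 0
Total subtree size of _0: 10

Answer: 10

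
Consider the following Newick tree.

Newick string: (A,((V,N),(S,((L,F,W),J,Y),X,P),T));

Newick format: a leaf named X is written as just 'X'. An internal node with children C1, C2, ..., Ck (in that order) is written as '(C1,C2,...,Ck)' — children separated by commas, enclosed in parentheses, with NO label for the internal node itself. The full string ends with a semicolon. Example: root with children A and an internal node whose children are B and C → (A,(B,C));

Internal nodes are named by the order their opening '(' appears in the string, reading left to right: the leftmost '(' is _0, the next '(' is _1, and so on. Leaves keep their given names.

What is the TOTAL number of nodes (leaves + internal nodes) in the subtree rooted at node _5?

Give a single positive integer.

Answer: 4

Derivation:
Newick: (A,((V,N),(S,((L,F,W),J,Y),X,P),T));
Locate _5: it is the '(' at position 14 (the 6th '(' reading left to right).
Query: subtree rooted at _5
_5: subtree_size = 1 + 3
  L: subtree_size = 1 + 0
  F: subtree_size = 1 + 0
  W: subtree_size = 1 + 0
Total subtree size of _5: 4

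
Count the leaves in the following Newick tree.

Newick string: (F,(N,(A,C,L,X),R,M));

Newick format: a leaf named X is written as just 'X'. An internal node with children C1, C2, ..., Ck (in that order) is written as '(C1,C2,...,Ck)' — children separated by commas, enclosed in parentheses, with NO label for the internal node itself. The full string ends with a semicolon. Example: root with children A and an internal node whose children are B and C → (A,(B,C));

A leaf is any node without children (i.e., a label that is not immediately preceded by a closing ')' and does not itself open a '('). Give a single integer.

Newick: (F,(N,(A,C,L,X),R,M));
Scan left-to-right; a leaf is any maximal label run not followed by '(':
  pos 1: leaf 'F' → count = 1
  pos 4: leaf 'N' → count = 2
  pos 7: leaf 'A' → count = 3
  pos 9: leaf 'C' → count = 4
  pos 11: leaf 'L' → count = 5
  pos 13: leaf 'X' → count = 6
  pos 16: leaf 'R' → count = 7
  pos 18: leaf 'M' → count = 8
Total leaves: 8

Answer: 8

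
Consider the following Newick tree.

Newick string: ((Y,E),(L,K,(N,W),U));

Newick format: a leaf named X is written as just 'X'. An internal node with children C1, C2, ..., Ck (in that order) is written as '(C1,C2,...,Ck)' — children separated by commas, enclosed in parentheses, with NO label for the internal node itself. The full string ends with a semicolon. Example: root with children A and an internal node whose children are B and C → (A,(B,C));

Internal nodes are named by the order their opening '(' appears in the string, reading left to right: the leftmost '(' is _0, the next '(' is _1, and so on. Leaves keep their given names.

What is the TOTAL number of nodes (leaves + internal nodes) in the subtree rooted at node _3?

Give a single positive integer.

Newick: ((Y,E),(L,K,(N,W),U));
Locate _3: it is the '(' at position 12 (the 4th '(' reading left to right).
Query: subtree rooted at _3
_3: subtree_size = 1 + 2
  N: subtree_size = 1 + 0
  W: subtree_size = 1 + 0
Total subtree size of _3: 3

Answer: 3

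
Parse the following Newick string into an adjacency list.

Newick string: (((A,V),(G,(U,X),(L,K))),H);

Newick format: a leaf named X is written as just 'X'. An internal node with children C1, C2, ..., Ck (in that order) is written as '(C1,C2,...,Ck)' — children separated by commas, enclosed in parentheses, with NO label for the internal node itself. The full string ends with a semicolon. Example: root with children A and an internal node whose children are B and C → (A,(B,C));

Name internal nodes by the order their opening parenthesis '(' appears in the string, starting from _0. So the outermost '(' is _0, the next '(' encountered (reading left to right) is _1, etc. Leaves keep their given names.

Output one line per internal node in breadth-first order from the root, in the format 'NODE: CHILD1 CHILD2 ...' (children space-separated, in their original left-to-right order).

Answer: _0: _1 H
_1: _2 _3
_2: A V
_3: G _4 _5
_4: U X
_5: L K

Derivation:
Input: (((A,V),(G,(U,X),(L,K))),H);
Scanning left-to-right, naming '(' by encounter order:
  pos 0: '(' -> open internal node _0 (depth 1)
  pos 1: '(' -> open internal node _1 (depth 2)
  pos 2: '(' -> open internal node _2 (depth 3)
  pos 6: ')' -> close internal node _2 (now at depth 2)
  pos 8: '(' -> open internal node _3 (depth 3)
  pos 11: '(' -> open internal node _4 (depth 4)
  pos 15: ')' -> close internal node _4 (now at depth 3)
  pos 17: '(' -> open internal node _5 (depth 4)
  pos 21: ')' -> close internal node _5 (now at depth 3)
  pos 22: ')' -> close internal node _3 (now at depth 2)
  pos 23: ')' -> close internal node _1 (now at depth 1)
  pos 26: ')' -> close internal node _0 (now at depth 0)
Total internal nodes: 6
BFS adjacency from root:
  _0: _1 H
  _1: _2 _3
  _2: A V
  _3: G _4 _5
  _4: U X
  _5: L K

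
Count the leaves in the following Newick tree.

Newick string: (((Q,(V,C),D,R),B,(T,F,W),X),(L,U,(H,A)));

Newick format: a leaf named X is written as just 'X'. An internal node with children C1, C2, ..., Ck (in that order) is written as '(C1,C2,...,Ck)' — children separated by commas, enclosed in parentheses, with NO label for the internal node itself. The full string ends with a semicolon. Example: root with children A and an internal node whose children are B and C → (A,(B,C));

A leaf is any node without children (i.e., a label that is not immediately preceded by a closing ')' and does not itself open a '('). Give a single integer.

Newick: (((Q,(V,C),D,R),B,(T,F,W),X),(L,U,(H,A)));
Scan left-to-right; a leaf is any maximal label run not followed by '(':
  pos 3: leaf 'Q' → count = 1
  pos 6: leaf 'V' → count = 2
  pos 8: leaf 'C' → count = 3
  pos 11: leaf 'D' → count = 4
  pos 13: leaf 'R' → count = 5
  pos 16: leaf 'B' → count = 6
  pos 19: leaf 'T' → count = 7
  pos 21: leaf 'F' → count = 8
  pos 23: leaf 'W' → count = 9
  pos 26: leaf 'X' → count = 10
  pos 30: leaf 'L' → count = 11
  pos 32: leaf 'U' → count = 12
  pos 35: leaf 'H' → count = 13
  pos 37: leaf 'A' → count = 14
Total leaves: 14

Answer: 14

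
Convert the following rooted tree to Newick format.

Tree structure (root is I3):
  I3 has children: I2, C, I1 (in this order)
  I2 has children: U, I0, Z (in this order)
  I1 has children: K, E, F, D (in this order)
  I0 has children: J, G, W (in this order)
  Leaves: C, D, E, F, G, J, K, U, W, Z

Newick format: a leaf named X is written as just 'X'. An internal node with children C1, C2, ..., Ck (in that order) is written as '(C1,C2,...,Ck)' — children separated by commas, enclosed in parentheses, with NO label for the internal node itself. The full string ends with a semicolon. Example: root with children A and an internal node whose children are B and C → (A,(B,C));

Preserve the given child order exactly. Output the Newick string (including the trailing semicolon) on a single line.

Answer: ((U,(J,G,W),Z),C,(K,E,F,D));

Derivation:
internal I3 with children ['I2', 'C', 'I1']
  internal I2 with children ['U', 'I0', 'Z']
    leaf 'U' → 'U'
    internal I0 with children ['J', 'G', 'W']
      leaf 'J' → 'J'
      leaf 'G' → 'G'
      leaf 'W' → 'W'
    → '(J,G,W)'
    leaf 'Z' → 'Z'
  → '(U,(J,G,W),Z)'
  leaf 'C' → 'C'
  internal I1 with children ['K', 'E', 'F', 'D']
    leaf 'K' → 'K'
    leaf 'E' → 'E'
    leaf 'F' → 'F'
    leaf 'D' → 'D'
  → '(K,E,F,D)'
→ '((U,(J,G,W),Z),C,(K,E,F,D))'
Final: ((U,(J,G,W),Z),C,(K,E,F,D));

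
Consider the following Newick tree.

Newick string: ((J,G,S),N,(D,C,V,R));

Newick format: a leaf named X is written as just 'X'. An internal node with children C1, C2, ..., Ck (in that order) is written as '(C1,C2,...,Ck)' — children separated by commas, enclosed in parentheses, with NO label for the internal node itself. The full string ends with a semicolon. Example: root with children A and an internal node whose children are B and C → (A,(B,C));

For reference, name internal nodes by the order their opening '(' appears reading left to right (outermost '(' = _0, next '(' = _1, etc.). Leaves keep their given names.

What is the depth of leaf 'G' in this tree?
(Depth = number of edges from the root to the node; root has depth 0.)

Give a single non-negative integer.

Answer: 2

Derivation:
Newick: ((J,G,S),N,(D,C,V,R));
Naming internals by '(' encounter order: outermost '(' = _0, next = _1, ...
Query node: G
Path from root: _0 -> _1 -> G
Depth of G: 2 (number of edges from root)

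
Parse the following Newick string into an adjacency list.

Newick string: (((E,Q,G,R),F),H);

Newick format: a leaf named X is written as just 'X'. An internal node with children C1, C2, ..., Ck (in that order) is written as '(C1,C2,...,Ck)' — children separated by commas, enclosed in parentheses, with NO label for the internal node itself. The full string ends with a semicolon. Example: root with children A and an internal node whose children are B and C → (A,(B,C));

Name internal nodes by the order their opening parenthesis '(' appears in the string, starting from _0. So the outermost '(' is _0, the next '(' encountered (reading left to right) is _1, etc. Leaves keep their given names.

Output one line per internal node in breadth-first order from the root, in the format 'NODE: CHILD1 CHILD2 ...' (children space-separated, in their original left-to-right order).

Input: (((E,Q,G,R),F),H);
Scanning left-to-right, naming '(' by encounter order:
  pos 0: '(' -> open internal node _0 (depth 1)
  pos 1: '(' -> open internal node _1 (depth 2)
  pos 2: '(' -> open internal node _2 (depth 3)
  pos 10: ')' -> close internal node _2 (now at depth 2)
  pos 13: ')' -> close internal node _1 (now at depth 1)
  pos 16: ')' -> close internal node _0 (now at depth 0)
Total internal nodes: 3
BFS adjacency from root:
  _0: _1 H
  _1: _2 F
  _2: E Q G R

Answer: _0: _1 H
_1: _2 F
_2: E Q G R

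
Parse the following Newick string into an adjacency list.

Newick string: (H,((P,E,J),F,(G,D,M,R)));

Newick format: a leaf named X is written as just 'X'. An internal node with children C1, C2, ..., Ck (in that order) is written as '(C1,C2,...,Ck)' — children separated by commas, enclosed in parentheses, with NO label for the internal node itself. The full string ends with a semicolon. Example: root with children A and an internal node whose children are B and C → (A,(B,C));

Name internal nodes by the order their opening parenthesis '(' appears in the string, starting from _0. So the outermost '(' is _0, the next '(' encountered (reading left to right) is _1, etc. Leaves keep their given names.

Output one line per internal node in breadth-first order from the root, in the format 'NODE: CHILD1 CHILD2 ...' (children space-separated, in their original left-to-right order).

Answer: _0: H _1
_1: _2 F _3
_2: P E J
_3: G D M R

Derivation:
Input: (H,((P,E,J),F,(G,D,M,R)));
Scanning left-to-right, naming '(' by encounter order:
  pos 0: '(' -> open internal node _0 (depth 1)
  pos 3: '(' -> open internal node _1 (depth 2)
  pos 4: '(' -> open internal node _2 (depth 3)
  pos 10: ')' -> close internal node _2 (now at depth 2)
  pos 14: '(' -> open internal node _3 (depth 3)
  pos 22: ')' -> close internal node _3 (now at depth 2)
  pos 23: ')' -> close internal node _1 (now at depth 1)
  pos 24: ')' -> close internal node _0 (now at depth 0)
Total internal nodes: 4
BFS adjacency from root:
  _0: H _1
  _1: _2 F _3
  _2: P E J
  _3: G D M R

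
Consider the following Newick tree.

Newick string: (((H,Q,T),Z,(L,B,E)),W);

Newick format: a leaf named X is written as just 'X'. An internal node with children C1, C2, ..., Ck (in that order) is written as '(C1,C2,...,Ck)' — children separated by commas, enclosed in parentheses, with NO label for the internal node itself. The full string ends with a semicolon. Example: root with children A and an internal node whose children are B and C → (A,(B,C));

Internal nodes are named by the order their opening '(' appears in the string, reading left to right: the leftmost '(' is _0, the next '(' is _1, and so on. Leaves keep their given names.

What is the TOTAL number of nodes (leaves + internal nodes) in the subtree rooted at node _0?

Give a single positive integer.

Newick: (((H,Q,T),Z,(L,B,E)),W);
Locate _0: it is the '(' at position 0 (the 1st '(' reading left to right).
Query: subtree rooted at _0
_0: subtree_size = 1 + 11
  _1: subtree_size = 1 + 9
    _2: subtree_size = 1 + 3
      H: subtree_size = 1 + 0
      Q: subtree_size = 1 + 0
      T: subtree_size = 1 + 0
    Z: subtree_size = 1 + 0
    _3: subtree_size = 1 + 3
      L: subtree_size = 1 + 0
      B: subtree_size = 1 + 0
      E: subtree_size = 1 + 0
  W: subtree_size = 1 + 0
Total subtree size of _0: 12

Answer: 12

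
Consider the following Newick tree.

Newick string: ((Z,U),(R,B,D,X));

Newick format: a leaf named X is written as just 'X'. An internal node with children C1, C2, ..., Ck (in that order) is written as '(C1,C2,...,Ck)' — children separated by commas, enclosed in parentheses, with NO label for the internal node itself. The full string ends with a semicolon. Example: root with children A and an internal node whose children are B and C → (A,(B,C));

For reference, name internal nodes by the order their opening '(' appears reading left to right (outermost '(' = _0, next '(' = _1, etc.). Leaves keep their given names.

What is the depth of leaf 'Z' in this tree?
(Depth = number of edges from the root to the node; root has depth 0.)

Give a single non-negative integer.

Newick: ((Z,U),(R,B,D,X));
Naming internals by '(' encounter order: outermost '(' = _0, next = _1, ...
Query node: Z
Path from root: _0 -> _1 -> Z
Depth of Z: 2 (number of edges from root)

Answer: 2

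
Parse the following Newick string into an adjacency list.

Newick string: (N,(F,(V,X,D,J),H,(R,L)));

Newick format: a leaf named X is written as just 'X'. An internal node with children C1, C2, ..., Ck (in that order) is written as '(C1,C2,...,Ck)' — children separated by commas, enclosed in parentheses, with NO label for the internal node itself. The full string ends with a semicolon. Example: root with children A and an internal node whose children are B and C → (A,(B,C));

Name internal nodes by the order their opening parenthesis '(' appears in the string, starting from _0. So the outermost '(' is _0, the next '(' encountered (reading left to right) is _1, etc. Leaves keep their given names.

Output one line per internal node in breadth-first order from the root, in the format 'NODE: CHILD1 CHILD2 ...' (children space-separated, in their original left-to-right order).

Answer: _0: N _1
_1: F _2 H _3
_2: V X D J
_3: R L

Derivation:
Input: (N,(F,(V,X,D,J),H,(R,L)));
Scanning left-to-right, naming '(' by encounter order:
  pos 0: '(' -> open internal node _0 (depth 1)
  pos 3: '(' -> open internal node _1 (depth 2)
  pos 6: '(' -> open internal node _2 (depth 3)
  pos 14: ')' -> close internal node _2 (now at depth 2)
  pos 18: '(' -> open internal node _3 (depth 3)
  pos 22: ')' -> close internal node _3 (now at depth 2)
  pos 23: ')' -> close internal node _1 (now at depth 1)
  pos 24: ')' -> close internal node _0 (now at depth 0)
Total internal nodes: 4
BFS adjacency from root:
  _0: N _1
  _1: F _2 H _3
  _2: V X D J
  _3: R L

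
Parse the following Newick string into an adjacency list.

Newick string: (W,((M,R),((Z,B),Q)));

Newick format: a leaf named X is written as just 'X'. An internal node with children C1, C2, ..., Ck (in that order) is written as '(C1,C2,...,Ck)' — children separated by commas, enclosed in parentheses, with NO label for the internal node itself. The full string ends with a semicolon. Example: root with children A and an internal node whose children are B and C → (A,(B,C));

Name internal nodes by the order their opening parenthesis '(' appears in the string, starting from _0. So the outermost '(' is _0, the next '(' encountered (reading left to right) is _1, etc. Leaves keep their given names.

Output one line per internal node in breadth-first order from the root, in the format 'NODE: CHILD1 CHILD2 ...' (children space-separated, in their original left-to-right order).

Answer: _0: W _1
_1: _2 _3
_2: M R
_3: _4 Q
_4: Z B

Derivation:
Input: (W,((M,R),((Z,B),Q)));
Scanning left-to-right, naming '(' by encounter order:
  pos 0: '(' -> open internal node _0 (depth 1)
  pos 3: '(' -> open internal node _1 (depth 2)
  pos 4: '(' -> open internal node _2 (depth 3)
  pos 8: ')' -> close internal node _2 (now at depth 2)
  pos 10: '(' -> open internal node _3 (depth 3)
  pos 11: '(' -> open internal node _4 (depth 4)
  pos 15: ')' -> close internal node _4 (now at depth 3)
  pos 18: ')' -> close internal node _3 (now at depth 2)
  pos 19: ')' -> close internal node _1 (now at depth 1)
  pos 20: ')' -> close internal node _0 (now at depth 0)
Total internal nodes: 5
BFS adjacency from root:
  _0: W _1
  _1: _2 _3
  _2: M R
  _3: _4 Q
  _4: Z B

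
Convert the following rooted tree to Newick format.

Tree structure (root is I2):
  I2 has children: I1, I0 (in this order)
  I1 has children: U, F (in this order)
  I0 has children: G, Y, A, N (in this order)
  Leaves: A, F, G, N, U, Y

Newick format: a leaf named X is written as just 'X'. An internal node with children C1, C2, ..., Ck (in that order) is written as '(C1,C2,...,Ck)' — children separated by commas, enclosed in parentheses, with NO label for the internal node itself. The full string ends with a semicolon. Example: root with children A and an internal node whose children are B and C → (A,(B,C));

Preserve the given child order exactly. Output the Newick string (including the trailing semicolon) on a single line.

internal I2 with children ['I1', 'I0']
  internal I1 with children ['U', 'F']
    leaf 'U' → 'U'
    leaf 'F' → 'F'
  → '(U,F)'
  internal I0 with children ['G', 'Y', 'A', 'N']
    leaf 'G' → 'G'
    leaf 'Y' → 'Y'
    leaf 'A' → 'A'
    leaf 'N' → 'N'
  → '(G,Y,A,N)'
→ '((U,F),(G,Y,A,N))'
Final: ((U,F),(G,Y,A,N));

Answer: ((U,F),(G,Y,A,N));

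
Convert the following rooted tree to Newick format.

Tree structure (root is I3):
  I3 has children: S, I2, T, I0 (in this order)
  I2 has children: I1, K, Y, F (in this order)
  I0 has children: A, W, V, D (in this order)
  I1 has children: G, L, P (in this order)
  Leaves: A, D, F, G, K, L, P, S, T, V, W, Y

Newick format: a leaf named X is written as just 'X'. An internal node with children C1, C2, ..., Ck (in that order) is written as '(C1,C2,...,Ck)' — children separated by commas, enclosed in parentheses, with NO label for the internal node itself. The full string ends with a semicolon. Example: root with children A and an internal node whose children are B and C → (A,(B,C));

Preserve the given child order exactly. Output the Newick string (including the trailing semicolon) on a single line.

internal I3 with children ['S', 'I2', 'T', 'I0']
  leaf 'S' → 'S'
  internal I2 with children ['I1', 'K', 'Y', 'F']
    internal I1 with children ['G', 'L', 'P']
      leaf 'G' → 'G'
      leaf 'L' → 'L'
      leaf 'P' → 'P'
    → '(G,L,P)'
    leaf 'K' → 'K'
    leaf 'Y' → 'Y'
    leaf 'F' → 'F'
  → '((G,L,P),K,Y,F)'
  leaf 'T' → 'T'
  internal I0 with children ['A', 'W', 'V', 'D']
    leaf 'A' → 'A'
    leaf 'W' → 'W'
    leaf 'V' → 'V'
    leaf 'D' → 'D'
  → '(A,W,V,D)'
→ '(S,((G,L,P),K,Y,F),T,(A,W,V,D))'
Final: (S,((G,L,P),K,Y,F),T,(A,W,V,D));

Answer: (S,((G,L,P),K,Y,F),T,(A,W,V,D));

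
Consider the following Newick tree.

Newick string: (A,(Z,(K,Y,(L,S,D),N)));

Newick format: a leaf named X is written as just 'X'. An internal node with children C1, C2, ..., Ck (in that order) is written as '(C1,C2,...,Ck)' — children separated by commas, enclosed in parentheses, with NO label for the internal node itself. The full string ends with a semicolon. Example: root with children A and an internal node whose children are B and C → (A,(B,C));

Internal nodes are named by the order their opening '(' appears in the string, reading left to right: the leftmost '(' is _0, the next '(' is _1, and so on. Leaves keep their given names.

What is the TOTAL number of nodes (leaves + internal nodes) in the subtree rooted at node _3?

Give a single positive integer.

Newick: (A,(Z,(K,Y,(L,S,D),N)));
Locate _3: it is the '(' at position 11 (the 4th '(' reading left to right).
Query: subtree rooted at _3
_3: subtree_size = 1 + 3
  L: subtree_size = 1 + 0
  S: subtree_size = 1 + 0
  D: subtree_size = 1 + 0
Total subtree size of _3: 4

Answer: 4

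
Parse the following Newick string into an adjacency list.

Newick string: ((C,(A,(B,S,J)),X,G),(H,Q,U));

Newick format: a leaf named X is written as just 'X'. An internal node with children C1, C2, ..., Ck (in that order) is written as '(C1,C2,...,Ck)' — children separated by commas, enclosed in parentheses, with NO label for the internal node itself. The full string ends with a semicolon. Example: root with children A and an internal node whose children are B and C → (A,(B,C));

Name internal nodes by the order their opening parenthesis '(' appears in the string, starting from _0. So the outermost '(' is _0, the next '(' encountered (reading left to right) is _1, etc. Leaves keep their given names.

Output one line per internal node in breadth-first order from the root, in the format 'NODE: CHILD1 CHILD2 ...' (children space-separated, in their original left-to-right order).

Input: ((C,(A,(B,S,J)),X,G),(H,Q,U));
Scanning left-to-right, naming '(' by encounter order:
  pos 0: '(' -> open internal node _0 (depth 1)
  pos 1: '(' -> open internal node _1 (depth 2)
  pos 4: '(' -> open internal node _2 (depth 3)
  pos 7: '(' -> open internal node _3 (depth 4)
  pos 13: ')' -> close internal node _3 (now at depth 3)
  pos 14: ')' -> close internal node _2 (now at depth 2)
  pos 19: ')' -> close internal node _1 (now at depth 1)
  pos 21: '(' -> open internal node _4 (depth 2)
  pos 27: ')' -> close internal node _4 (now at depth 1)
  pos 28: ')' -> close internal node _0 (now at depth 0)
Total internal nodes: 5
BFS adjacency from root:
  _0: _1 _4
  _1: C _2 X G
  _4: H Q U
  _2: A _3
  _3: B S J

Answer: _0: _1 _4
_1: C _2 X G
_4: H Q U
_2: A _3
_3: B S J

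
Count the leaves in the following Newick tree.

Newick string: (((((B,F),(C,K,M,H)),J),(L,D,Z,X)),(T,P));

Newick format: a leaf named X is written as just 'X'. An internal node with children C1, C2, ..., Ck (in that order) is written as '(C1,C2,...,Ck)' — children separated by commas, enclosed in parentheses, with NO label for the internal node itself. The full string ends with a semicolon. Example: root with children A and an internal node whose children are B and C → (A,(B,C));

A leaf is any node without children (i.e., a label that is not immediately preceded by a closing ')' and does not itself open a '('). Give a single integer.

Answer: 13

Derivation:
Newick: (((((B,F),(C,K,M,H)),J),(L,D,Z,X)),(T,P));
Scan left-to-right; a leaf is any maximal label run not followed by '(':
  pos 5: leaf 'B' → count = 1
  pos 7: leaf 'F' → count = 2
  pos 11: leaf 'C' → count = 3
  pos 13: leaf 'K' → count = 4
  pos 15: leaf 'M' → count = 5
  pos 17: leaf 'H' → count = 6
  pos 21: leaf 'J' → count = 7
  pos 25: leaf 'L' → count = 8
  pos 27: leaf 'D' → count = 9
  pos 29: leaf 'Z' → count = 10
  pos 31: leaf 'X' → count = 11
  pos 36: leaf 'T' → count = 12
  pos 38: leaf 'P' → count = 13
Total leaves: 13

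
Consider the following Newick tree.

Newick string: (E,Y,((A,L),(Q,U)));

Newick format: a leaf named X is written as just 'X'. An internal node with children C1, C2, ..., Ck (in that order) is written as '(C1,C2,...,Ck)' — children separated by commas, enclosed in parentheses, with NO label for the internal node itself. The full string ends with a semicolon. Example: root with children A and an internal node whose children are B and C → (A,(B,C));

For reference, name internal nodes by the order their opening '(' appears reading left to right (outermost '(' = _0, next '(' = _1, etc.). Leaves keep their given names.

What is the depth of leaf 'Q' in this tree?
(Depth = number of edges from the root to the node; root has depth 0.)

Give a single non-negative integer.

Answer: 3

Derivation:
Newick: (E,Y,((A,L),(Q,U)));
Naming internals by '(' encounter order: outermost '(' = _0, next = _1, ...
Query node: Q
Path from root: _0 -> _1 -> _3 -> Q
Depth of Q: 3 (number of edges from root)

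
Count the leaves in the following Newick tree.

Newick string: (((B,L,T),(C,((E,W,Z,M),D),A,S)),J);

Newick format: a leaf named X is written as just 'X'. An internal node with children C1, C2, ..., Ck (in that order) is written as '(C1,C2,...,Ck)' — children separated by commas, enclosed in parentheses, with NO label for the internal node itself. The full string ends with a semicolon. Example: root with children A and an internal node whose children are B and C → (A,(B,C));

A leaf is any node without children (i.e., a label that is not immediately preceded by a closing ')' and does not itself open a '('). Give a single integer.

Answer: 12

Derivation:
Newick: (((B,L,T),(C,((E,W,Z,M),D),A,S)),J);
Scan left-to-right; a leaf is any maximal label run not followed by '(':
  pos 3: leaf 'B' → count = 1
  pos 5: leaf 'L' → count = 2
  pos 7: leaf 'T' → count = 3
  pos 11: leaf 'C' → count = 4
  pos 15: leaf 'E' → count = 5
  pos 17: leaf 'W' → count = 6
  pos 19: leaf 'Z' → count = 7
  pos 21: leaf 'M' → count = 8
  pos 24: leaf 'D' → count = 9
  pos 27: leaf 'A' → count = 10
  pos 29: leaf 'S' → count = 11
  pos 33: leaf 'J' → count = 12
Total leaves: 12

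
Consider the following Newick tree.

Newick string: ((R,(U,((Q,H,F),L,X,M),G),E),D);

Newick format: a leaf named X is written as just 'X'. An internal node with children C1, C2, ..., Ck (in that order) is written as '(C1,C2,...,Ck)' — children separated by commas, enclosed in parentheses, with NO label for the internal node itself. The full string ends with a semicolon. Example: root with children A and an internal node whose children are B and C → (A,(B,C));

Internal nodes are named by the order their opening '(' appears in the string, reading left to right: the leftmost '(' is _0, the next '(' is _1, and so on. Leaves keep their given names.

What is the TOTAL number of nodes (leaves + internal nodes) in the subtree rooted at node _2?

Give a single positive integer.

Newick: ((R,(U,((Q,H,F),L,X,M),G),E),D);
Locate _2: it is the '(' at position 4 (the 3rd '(' reading left to right).
Query: subtree rooted at _2
_2: subtree_size = 1 + 10
  U: subtree_size = 1 + 0
  _3: subtree_size = 1 + 7
    _4: subtree_size = 1 + 3
      Q: subtree_size = 1 + 0
      H: subtree_size = 1 + 0
      F: subtree_size = 1 + 0
    L: subtree_size = 1 + 0
    X: subtree_size = 1 + 0
    M: subtree_size = 1 + 0
  G: subtree_size = 1 + 0
Total subtree size of _2: 11

Answer: 11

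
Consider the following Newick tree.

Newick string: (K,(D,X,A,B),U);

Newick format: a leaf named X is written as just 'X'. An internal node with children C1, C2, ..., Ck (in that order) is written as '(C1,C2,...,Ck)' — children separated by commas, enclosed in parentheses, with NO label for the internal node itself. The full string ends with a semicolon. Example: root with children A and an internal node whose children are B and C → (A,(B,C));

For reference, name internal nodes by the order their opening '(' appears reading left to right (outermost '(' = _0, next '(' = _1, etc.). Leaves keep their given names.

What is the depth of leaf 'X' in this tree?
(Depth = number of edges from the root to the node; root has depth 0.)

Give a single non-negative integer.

Answer: 2

Derivation:
Newick: (K,(D,X,A,B),U);
Naming internals by '(' encounter order: outermost '(' = _0, next = _1, ...
Query node: X
Path from root: _0 -> _1 -> X
Depth of X: 2 (number of edges from root)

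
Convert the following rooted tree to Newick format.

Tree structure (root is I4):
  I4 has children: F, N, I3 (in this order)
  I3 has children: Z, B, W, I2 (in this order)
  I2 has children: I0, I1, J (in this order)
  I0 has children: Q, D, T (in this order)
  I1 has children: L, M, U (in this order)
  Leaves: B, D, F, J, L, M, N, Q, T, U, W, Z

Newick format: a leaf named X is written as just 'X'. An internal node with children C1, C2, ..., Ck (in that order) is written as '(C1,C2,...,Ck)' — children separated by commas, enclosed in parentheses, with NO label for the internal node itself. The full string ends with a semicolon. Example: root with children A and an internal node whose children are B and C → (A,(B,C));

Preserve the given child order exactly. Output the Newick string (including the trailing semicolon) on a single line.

Answer: (F,N,(Z,B,W,((Q,D,T),(L,M,U),J)));

Derivation:
internal I4 with children ['F', 'N', 'I3']
  leaf 'F' → 'F'
  leaf 'N' → 'N'
  internal I3 with children ['Z', 'B', 'W', 'I2']
    leaf 'Z' → 'Z'
    leaf 'B' → 'B'
    leaf 'W' → 'W'
    internal I2 with children ['I0', 'I1', 'J']
      internal I0 with children ['Q', 'D', 'T']
        leaf 'Q' → 'Q'
        leaf 'D' → 'D'
        leaf 'T' → 'T'
      → '(Q,D,T)'
      internal I1 with children ['L', 'M', 'U']
        leaf 'L' → 'L'
        leaf 'M' → 'M'
        leaf 'U' → 'U'
      → '(L,M,U)'
      leaf 'J' → 'J'
    → '((Q,D,T),(L,M,U),J)'
  → '(Z,B,W,((Q,D,T),(L,M,U),J))'
→ '(F,N,(Z,B,W,((Q,D,T),(L,M,U),J)))'
Final: (F,N,(Z,B,W,((Q,D,T),(L,M,U),J)));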